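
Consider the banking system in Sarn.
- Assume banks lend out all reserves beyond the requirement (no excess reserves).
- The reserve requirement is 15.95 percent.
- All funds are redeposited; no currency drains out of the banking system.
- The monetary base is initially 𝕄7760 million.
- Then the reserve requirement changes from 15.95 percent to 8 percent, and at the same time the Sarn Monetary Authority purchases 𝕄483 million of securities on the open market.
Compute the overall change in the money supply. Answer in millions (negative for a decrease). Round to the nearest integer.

𝕄54385 million

Before: m₁ = 1 / (0.1595) ≈ 6.26959, MB₁ = 7760, so M₁ = 6.26959 × 7760 = 48652.0184 million.
After: m₂ = 1 / (0.08) = 12.5, MB₂ = 7760 + 483 = 8243, so M₂ = 12.5 × 8243 = 103037.5 million.
ΔM = M₂ − M₁ = 103037.5 − 48652.0184 = 54385.4816 million.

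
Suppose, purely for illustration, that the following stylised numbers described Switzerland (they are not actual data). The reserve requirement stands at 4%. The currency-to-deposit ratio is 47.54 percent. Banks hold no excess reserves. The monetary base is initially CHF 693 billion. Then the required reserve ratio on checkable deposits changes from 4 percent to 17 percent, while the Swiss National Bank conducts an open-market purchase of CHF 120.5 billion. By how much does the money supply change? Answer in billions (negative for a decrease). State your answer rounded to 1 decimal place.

-124.1 billion

Before: m₁ = (1 + 0.4754) / (0.04 + 0.4754) ≈ 2.86263, MB₁ = 693, so M₁ = 2.86263 × 693 ≈ 1983.8026 billion.
After: m₂ = (1 + 0.4754) / (0.17 + 0.4754) ≈ 2.28602, MB₂ = 693 + 120.5 = 813.5, so M₂ = 2.28602 × 813.5 ≈ 1859.6773 billion.
ΔM = M₂ − M₁ = 1859.6773 − 1983.8026 = -124.1253 billion.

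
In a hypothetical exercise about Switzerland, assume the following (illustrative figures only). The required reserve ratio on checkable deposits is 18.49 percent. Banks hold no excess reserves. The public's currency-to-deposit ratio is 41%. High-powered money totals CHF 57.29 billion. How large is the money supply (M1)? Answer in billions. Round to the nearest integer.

CHF 136 billion

The money multiplier is m = (1 + c) / (rr + c) = (1 + 0.41) / (0.1849 + 0.41) ≈ 2.3701.
So M = m × MB = 2.3701 × 57.29 ≈ 135.783 billion.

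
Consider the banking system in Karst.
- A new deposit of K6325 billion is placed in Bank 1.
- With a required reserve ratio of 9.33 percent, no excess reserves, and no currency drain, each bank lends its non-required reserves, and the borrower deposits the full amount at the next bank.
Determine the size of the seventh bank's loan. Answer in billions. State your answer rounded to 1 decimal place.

Each bank lends a fraction (1 − rr) = 0.9067 of the deposit it receives, so Bank 7 receives 6325·0.9067^6 and lends 6325·0.9067^7 ≈ 3186.4407 billion.

K3186.4 billion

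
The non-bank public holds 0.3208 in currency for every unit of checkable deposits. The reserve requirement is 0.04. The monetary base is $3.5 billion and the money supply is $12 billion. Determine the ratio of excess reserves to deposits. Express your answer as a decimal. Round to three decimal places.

0.024

Using m = M/MB = 12/3.5 ≈ 3.428571. Since m = (1 + c)/(c + rr + e), the denominator satisfies c + rr + e = (1 + c)/m = (1 + 0.3208) / 3.428571 ≈ 0.385233.
With c = 0.3208 and rr = 0.04, the ratio of excess reserves to deposits is 0.385233 − 0.3208 − 0.04 = 0.024433.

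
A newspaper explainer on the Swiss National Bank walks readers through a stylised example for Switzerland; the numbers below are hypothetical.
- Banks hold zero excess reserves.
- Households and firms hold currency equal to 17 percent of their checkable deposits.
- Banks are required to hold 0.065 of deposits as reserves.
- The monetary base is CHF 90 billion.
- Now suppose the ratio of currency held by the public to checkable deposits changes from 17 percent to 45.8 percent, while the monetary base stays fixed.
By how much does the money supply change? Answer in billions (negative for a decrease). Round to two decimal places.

Initially m₁ = (1 + 0.17) / (0.065 + 0.17) ≈ 4.97872, so M₁ = 4.97872 × 90 = 448.0848 billion.
After the change m₂ = (1 + 0.458) / (0.065 + 0.458) ≈ 2.78776, so M₂ = 2.78776 × 90 = 250.8984 billion.
ΔM = M₂ − M₁ = 250.8984 − 448.0848 = -197.1864 billion.

-197.19 billion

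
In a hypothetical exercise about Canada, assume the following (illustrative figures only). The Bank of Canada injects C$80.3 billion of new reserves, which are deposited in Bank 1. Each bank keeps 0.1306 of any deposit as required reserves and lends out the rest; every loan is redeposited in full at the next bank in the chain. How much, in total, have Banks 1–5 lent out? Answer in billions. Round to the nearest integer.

C$269 billion

Bank i lends (1 − rr)^i of the original deposit: Bank 1 lends 80.3·0.8694 ≈ 69.8128, Bank 2 lends 80.3·0.8694² ≈ 60.6953, and so on.
Summing a geometric series: total = 80.3·[0.8694·(1 − 0.8694^5) / (1 − 0.8694)] ≈ 269.0388 billion.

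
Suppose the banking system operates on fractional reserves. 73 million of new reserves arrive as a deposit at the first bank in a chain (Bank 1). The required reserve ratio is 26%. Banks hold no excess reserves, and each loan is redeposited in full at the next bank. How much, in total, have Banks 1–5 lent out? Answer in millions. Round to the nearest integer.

162 million

Bank i lends (1 − rr)^i of the original deposit: Bank 1 lends 73·0.7400 = 54.0200, Bank 2 lends 73·0.7400² = 39.9748, and so on.
Summing a geometric series: total = 73·[0.7400·(1 − 0.7400^5) / (1 − 0.7400)] ≈ 161.6651 million.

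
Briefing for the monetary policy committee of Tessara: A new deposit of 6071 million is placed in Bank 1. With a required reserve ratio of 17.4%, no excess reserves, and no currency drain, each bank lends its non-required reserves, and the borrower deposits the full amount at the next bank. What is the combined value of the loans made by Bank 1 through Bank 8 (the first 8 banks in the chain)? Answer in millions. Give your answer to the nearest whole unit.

22575 million

Bank i lends (1 − rr)^i of the original deposit: Bank 1 lends 6071·0.8260 = 5014.6460, Bank 2 lends 6071·0.8260² ≈ 4142.0976, and so on.
Summing a geometric series: total = 6071·[0.8260·(1 − 0.8260^8) / (1 − 0.8260)] ≈ 22574.8194 million.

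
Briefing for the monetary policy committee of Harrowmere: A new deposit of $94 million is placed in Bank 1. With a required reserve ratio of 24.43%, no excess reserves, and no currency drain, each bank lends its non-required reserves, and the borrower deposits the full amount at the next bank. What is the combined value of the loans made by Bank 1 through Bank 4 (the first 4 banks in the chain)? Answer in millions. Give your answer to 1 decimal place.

Bank i lends (1 − rr)^i of the original deposit: Bank 1 lends 94·0.7557 = 71.0358, Bank 2 lends 94·0.7557² ≈ 53.6818, and so on.
Summing a geometric series: total = 94·[0.7557·(1 − 0.7557^4) / (1 − 0.7557)] ≈ 195.9416 million.

$195.9 million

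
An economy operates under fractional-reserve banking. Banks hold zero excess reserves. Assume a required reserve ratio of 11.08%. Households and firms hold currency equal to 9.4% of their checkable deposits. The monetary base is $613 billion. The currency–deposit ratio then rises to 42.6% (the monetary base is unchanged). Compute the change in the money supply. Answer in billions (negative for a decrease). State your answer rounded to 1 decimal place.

-1646.1 billion

Initially m₁ = (1 + 0.094) / (0.1108 + 0.094) ≈ 5.34180, so M₁ = 5.34180 × 613 = 3274.5234 billion.
After the change m₂ = (1 + 0.426) / (0.1108 + 0.426) ≈ 2.65648, so M₂ = 2.65648 × 613 ≈ 1628.4222 billion.
ΔM = M₂ − M₁ = 1628.4222 − 3274.5234 = -1646.1012 billion.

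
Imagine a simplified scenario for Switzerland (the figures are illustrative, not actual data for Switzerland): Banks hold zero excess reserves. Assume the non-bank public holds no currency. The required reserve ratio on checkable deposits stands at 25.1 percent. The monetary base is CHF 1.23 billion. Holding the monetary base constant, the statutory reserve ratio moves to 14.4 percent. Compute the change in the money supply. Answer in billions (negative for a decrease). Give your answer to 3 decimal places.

Initially m₁ = 1 / (0.251) ≈ 3.98406, so M₁ = 3.98406 × 1.23 ≈ 4.9004 billion.
After the change m₂ = 1 / (0.144) ≈ 6.94444, so M₂ = 6.94444 × 1.23 ≈ 8.5417 billion.
ΔM = M₂ − M₁ = 8.5417 − 4.9004 = 3.6413 billion.

CHF 3.641 billion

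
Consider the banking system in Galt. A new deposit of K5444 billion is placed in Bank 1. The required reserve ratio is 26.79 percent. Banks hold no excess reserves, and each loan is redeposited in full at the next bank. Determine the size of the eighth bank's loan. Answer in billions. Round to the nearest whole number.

Each bank lends a fraction (1 − rr) = 0.7321 of the deposit it receives, so Bank 8 receives 5444·0.7321^7 and lends 5444·0.7321^8 ≈ 449.2431 billion.

K449 billion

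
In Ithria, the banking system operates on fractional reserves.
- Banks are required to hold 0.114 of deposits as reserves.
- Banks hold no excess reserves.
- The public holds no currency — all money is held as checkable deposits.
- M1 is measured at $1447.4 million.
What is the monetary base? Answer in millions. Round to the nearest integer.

$165 million

With no currency drain and no excess reserves, the money multiplier is m = 1/rr = 1/0.114 ≈ 8.77193.
The monetary base is MB = M / m = 1447.4 / 8.77193 ≈ 165.0036 million.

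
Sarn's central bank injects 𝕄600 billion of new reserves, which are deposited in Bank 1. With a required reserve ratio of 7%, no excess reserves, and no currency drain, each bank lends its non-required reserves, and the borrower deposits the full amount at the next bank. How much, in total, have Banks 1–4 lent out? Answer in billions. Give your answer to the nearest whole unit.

𝕄2008 billion

Bank i lends (1 − rr)^i of the original deposit: Bank 1 lends 600·0.9300 = 558.0000, Bank 2 lends 600·0.9300² = 518.9400, and so on.
Summing a geometric series: total = 600·[0.9300·(1 − 0.9300^4) / (1 − 0.9300)] ≈ 2008.3854 billion.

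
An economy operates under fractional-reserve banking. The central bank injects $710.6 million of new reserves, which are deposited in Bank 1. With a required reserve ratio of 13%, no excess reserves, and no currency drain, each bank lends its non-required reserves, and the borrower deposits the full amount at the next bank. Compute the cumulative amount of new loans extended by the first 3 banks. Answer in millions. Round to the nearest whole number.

$1624 million

Bank i lends (1 − rr)^i of the original deposit: Bank 1 lends 710.6·0.8700 = 618.2220, Bank 2 lends 710.6·0.8700² ≈ 537.8531, and so on.
Summing a geometric series: total = 710.6·[0.8700·(1 − 0.8700^3) / (1 − 0.8700)] ≈ 1624.0074 million.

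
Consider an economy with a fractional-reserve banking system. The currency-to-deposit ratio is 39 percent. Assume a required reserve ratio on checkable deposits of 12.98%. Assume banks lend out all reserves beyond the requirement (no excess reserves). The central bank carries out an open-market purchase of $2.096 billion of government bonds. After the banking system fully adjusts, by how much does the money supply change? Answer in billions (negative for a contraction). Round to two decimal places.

$5.60 billion

The money multiplier is m = (1 + c) / (rr + c) = (1 + 0.39) / (0.1298 + 0.39) ≈ 2.6741.
The purchase adds 2.096 billion of base, so ΔM = m × ΔMB = 2.6741 × (+2.096) ≈ 5.6049 billion.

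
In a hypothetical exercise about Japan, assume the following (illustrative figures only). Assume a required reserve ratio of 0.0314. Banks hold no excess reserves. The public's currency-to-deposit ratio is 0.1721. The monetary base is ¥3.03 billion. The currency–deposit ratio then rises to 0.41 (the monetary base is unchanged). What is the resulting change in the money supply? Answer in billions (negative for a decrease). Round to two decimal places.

Initially m₁ = (1 + 0.1721) / (0.0314 + 0.1721) ≈ 5.7597, so M₁ = 5.7597 × 3.03 ≈ 17.4519 billion.
After the change m₂ = (1 + 0.41) / (0.0314 + 0.41) ≈ 3.1944, so M₂ = 3.1944 × 3.03 ≈ 9.679 billion.
ΔM = M₂ − M₁ = 9.679 − 17.4519 = -7.7729 billion.

-7.77 billion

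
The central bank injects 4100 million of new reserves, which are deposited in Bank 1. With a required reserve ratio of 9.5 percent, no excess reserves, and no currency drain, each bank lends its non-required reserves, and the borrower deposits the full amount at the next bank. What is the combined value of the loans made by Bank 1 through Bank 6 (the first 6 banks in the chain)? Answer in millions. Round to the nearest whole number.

Bank i lends (1 − rr)^i of the original deposit: Bank 1 lends 4100·0.9050 = 3710.5000, Bank 2 lends 4100·0.9050² = 3358.0025, and so on.
Summing a geometric series: total = 4100·[0.9050·(1 − 0.9050^6) / (1 − 0.9050)] ≈ 17599.3480 million.

17599 million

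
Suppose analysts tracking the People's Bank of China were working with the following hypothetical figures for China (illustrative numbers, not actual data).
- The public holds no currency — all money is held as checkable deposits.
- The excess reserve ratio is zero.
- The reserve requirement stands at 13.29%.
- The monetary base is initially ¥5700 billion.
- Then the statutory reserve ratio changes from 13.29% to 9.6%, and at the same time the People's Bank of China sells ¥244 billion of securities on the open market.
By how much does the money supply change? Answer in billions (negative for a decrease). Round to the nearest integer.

Before: m₁ = 1 / (0.1329) ≈ 7.52445, MB₁ = 5700, so M₁ = 7.52445 × 5700 = 42889.365 billion.
After: m₂ = 1 / (0.096) ≈ 10.41667, MB₂ = 5700 − 244 = 5456, so M₂ = 10.41667 × 5456 ≈ 56833.3515 billion.
ΔM = M₂ − M₁ = 56833.3515 − 42889.365 = 13943.9865 billion.

¥13944 billion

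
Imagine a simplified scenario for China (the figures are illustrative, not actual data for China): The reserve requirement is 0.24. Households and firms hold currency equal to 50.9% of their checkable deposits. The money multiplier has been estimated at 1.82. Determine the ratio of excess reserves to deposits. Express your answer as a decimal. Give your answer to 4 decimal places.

0.0801

Using m = 1.82. Since m = (1 + c)/(c + rr + e), the denominator satisfies c + rr + e = (1 + c)/m = (1 + 0.509) / 1.82 ≈ 0.829121.
With c = 0.509 and rr = 0.24, the ratio of excess reserves to deposits is 0.829121 − 0.509 − 0.24 = 0.080121.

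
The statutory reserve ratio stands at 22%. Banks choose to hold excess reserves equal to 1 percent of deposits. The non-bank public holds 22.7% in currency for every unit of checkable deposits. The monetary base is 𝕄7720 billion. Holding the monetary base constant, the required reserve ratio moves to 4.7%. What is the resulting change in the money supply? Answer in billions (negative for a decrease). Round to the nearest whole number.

𝕄12626 billion

Initially m₁ = (1 + 0.227) / (0.22 + 0.01 + 0.227) ≈ 2.68490, so M₁ = 2.68490 × 7720 = 20727.428 billion.
After the change m₂ = (1 + 0.227) / (0.047 + 0.01 + 0.227) ≈ 4.32042, so M₂ = 4.32042 × 7720 = 33353.6424 billion.
ΔM = M₂ − M₁ = 33353.6424 − 20727.428 = 12626.2144 billion.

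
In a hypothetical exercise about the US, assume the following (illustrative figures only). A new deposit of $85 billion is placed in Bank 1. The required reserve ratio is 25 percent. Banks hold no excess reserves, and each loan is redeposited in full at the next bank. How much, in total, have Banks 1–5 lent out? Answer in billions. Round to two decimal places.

Bank i lends (1 − rr)^i of the original deposit: Bank 1 lends 85·0.7500 = 63.7500, Bank 2 lends 85·0.7500² = 47.8125, and so on.
Summing a geometric series: total = 85·[0.7500·(1 − 0.7500^5) / (1 − 0.7500)] ≈ 194.4873 billion.

$194.49 billion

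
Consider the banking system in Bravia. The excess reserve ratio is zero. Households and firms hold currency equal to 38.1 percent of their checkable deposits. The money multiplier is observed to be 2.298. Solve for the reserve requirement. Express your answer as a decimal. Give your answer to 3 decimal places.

0.220

Using m = 2.298. Since m = (1 + c)/(c + rr + e), the denominator satisfies c + rr + e = (1 + c)/m = (1 + 0.381) / 2.298 ≈ 0.600957.
With c = 0.381 and e = 0, the reserve requirement is 0.600957 − 0.381 − 0 = 0.219957.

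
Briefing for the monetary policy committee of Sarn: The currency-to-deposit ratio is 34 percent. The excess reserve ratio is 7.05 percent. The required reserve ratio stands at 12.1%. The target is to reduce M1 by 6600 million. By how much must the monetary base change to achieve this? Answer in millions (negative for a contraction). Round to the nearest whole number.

The money multiplier is m = (1 + c) / (rr + e + c) = (1 + 0.34) / (0.121 + 0.0705 + 0.34) ≈ 2.52117.
ΔMB = ΔM / m = (−6600) / 2.52117 ≈ -2617.8322 million.

-2618 million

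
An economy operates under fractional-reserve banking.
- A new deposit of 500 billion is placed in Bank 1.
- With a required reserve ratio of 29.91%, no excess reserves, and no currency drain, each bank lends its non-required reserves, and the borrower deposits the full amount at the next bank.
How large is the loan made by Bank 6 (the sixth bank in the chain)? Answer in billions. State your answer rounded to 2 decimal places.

59.28 billion

Each bank lends a fraction (1 − rr) = 0.7009 of the deposit it receives, so Bank 6 receives 500·0.7009^5 and lends 500·0.7009^6 ≈ 59.2798 billion.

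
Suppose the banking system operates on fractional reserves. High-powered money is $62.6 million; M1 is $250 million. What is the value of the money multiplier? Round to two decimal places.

3.99

The money multiplier is m = M / MB = 250 / 62.6 ≈ 3.99361.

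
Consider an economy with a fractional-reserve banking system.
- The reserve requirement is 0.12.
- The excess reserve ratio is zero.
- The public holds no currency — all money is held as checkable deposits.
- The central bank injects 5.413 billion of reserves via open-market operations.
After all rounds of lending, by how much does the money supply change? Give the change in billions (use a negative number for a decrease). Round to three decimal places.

45.108 billion

The simple money multiplier is m = 1/rr = 1/0.12 ≈ 8.33333.
An open-market purchase increases the monetary base by 5.413 billion, so ΔM = m × ΔMB = 8.33333 × 5.413 ≈ 45.1083 billion.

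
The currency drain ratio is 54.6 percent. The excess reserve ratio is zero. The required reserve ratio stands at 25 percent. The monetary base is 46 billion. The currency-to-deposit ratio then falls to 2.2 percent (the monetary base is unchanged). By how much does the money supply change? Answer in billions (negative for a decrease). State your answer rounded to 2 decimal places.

Initially m₁ = (1 + 0.546) / (0.25 + 0.546) ≈ 1.94221, so M₁ = 1.94221 × 46 ≈ 89.3417 billion.
After the change m₂ = (1 + 0.022) / (0.25 + 0.022) ≈ 3.75735, so M₂ = 3.75735 × 46 = 172.8381 billion.
ΔM = M₂ − M₁ = 172.8381 − 89.3417 = 83.4964 billion.

83.50 billion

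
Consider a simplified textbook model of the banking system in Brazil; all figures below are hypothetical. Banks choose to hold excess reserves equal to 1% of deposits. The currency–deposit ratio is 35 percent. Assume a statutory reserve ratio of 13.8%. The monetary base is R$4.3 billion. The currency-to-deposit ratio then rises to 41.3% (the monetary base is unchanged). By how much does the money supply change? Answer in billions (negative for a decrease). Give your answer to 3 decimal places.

-0.826 billion

Initially m₁ = (1 + 0.35) / (0.138 + 0.01 + 0.35) ≈ 2.71084, so M₁ = 2.71084 × 4.3 ≈ 11.6566 billion.
After the change m₂ = (1 + 0.413) / (0.138 + 0.01 + 0.413) ≈ 2.51872, so M₂ = 2.51872 × 4.3 ≈ 10.8305 billion.
ΔM = M₂ − M₁ = 10.8305 − 11.6566 = -0.8261 billion.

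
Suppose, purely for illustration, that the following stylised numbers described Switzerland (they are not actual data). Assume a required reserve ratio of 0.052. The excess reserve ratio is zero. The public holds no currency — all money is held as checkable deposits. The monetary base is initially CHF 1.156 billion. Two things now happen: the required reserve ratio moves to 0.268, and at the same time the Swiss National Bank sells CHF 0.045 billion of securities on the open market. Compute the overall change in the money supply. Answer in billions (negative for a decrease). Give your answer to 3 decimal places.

Before: m₁ = 1 / (0.052) ≈ 19.23077, MB₁ = 1.156, so M₁ = 19.23077 × 1.156 ≈ 22.2308 billion.
After: m₂ = 1 / (0.268) ≈ 3.73134, MB₂ = 1.156 − 0.045 = 1.111, so M₂ = 3.73134 × 1.111 ≈ 4.1455 billion.
ΔM = M₂ − M₁ = 4.1455 − 22.2308 = -18.0853 billion.

-18.085 billion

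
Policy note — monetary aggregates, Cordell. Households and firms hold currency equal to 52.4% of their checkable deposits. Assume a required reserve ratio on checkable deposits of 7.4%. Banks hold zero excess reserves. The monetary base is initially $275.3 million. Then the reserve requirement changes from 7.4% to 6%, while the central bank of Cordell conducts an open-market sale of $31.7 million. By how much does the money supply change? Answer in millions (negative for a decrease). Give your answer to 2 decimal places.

Before: m₁ = (1 + 0.524) / (0.074 + 0.524) ≈ 2.548495, MB₁ = 275.3, so M₁ = 2.548495 × 275.3 ≈ 701.6007 million.
After: m₂ = (1 + 0.524) / (0.06 + 0.524) ≈ 2.609589, MB₂ = 275.3 − 31.7 = 243.6, so M₂ = 2.609589 × 243.6 ≈ 635.6959 million.
ΔM = M₂ − M₁ = 635.6959 − 701.6007 = -65.9048 million.

-65.90 million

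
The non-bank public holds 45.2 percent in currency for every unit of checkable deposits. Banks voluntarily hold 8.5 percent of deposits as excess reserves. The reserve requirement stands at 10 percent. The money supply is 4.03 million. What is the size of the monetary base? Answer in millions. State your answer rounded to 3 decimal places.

The money multiplier is m = (1 + c) / (rr + e + c) = (1 + 0.452) / (0.1 + 0.085 + 0.452) ≈ 2.27943.
MB = M / m = 4.03 / 2.27943 ≈ 1.768 million.

1.768 million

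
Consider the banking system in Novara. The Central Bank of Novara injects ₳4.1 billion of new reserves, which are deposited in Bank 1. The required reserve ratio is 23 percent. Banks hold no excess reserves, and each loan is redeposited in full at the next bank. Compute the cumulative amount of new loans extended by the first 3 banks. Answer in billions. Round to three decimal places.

Bank i lends (1 − rr)^i of the original deposit: Bank 1 lends 4.1·0.7700 = 3.1570, Bank 2 lends 4.1·0.7700² ≈ 2.4309, and so on.
Summing a geometric series: total = 4.1·[0.7700·(1 − 0.7700^3) / (1 − 0.7700)] ≈ 7.4597 billion.

₳7.460 billion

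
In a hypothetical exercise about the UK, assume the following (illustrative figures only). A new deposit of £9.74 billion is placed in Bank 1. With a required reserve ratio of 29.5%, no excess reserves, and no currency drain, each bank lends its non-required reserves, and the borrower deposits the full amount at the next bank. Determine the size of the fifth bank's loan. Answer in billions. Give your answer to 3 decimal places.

£1.696 billion

Each bank lends a fraction (1 − rr) = 0.7050 of the deposit it receives, so Bank 5 receives 9.74·0.7050^4 and lends 9.74·0.7050^5 ≈ 1.6963 billion.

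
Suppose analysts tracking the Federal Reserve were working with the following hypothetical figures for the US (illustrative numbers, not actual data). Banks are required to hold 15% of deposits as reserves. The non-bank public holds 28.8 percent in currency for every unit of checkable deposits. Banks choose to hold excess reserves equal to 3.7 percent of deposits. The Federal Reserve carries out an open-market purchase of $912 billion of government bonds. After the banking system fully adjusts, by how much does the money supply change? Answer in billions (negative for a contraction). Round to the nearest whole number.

The money multiplier is m = (1 + c) / (rr + e + c) = (1 + 0.288) / (0.15 + 0.037 + 0.288) ≈ 2.7116.
The purchase adds 912 billion of base, so ΔM = m × ΔMB = 2.7116 × (+912) = 2472.9792 billion.

$2473 billion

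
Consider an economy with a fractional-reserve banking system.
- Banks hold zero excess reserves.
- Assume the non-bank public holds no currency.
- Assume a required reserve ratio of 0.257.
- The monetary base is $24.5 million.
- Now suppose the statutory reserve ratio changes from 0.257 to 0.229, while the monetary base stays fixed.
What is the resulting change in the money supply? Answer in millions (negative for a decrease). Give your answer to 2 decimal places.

Initially m₁ = 1 / (0.257) ≈ 3.89105, so M₁ = 3.89105 × 24.5 ≈ 95.3307 million.
After the change m₂ = 1 / (0.229) ≈ 4.36681, so M₂ = 4.36681 × 24.5 ≈ 106.9868 million.
ΔM = M₂ − M₁ = 106.9868 − 95.3307 = 11.6561 million.

$11.66 million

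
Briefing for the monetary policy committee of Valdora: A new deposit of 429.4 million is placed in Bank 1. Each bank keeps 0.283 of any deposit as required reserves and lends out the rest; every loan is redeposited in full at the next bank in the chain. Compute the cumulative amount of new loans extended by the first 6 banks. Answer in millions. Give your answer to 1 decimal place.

940.1 million

Bank i lends (1 − rr)^i of the original deposit: Bank 1 lends 429.4·0.7170 = 307.8798, Bank 2 lends 429.4·0.7170² ≈ 220.7498, and so on.
Summing a geometric series: total = 429.4·[0.7170·(1 − 0.7170^6) / (1 − 0.7170)] ≈ 940.1025 million.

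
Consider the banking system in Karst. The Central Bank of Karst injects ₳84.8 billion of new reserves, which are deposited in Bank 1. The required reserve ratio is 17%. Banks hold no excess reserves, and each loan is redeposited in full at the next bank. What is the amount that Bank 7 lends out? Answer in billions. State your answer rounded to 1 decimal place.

₳23.0 billion

Each bank lends a fraction (1 − rr) = 0.8300 of the deposit it receives, so Bank 7 receives 84.8·0.8300^6 and lends 84.8·0.8300^7 ≈ 23.0114 billion.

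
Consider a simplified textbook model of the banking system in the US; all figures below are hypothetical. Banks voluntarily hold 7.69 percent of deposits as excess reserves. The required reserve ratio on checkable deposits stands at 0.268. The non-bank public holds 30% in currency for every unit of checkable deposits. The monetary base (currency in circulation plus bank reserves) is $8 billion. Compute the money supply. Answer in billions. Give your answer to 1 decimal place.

$16.1 billion

The money multiplier is m = (1 + c) / (rr + e + c) = (1 + 0.3) / (0.268 + 0.0769 + 0.3) ≈ 2.0158.
So M = m × MB = 2.0158 × 8 = 16.1264 billion.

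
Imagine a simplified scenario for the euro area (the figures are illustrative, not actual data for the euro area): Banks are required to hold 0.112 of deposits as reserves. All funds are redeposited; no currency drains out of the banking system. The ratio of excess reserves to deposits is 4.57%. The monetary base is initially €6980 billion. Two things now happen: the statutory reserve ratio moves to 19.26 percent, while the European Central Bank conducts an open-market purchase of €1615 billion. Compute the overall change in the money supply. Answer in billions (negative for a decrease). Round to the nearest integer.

Before: m₁ = 1 / (0.112 + 0.0457) ≈ 6.34115, MB₁ = 6980, so M₁ = 6.34115 × 6980 = 44261.227 billion.
After: m₂ = 1 / (0.1926 + 0.0457) ≈ 4.19639, MB₂ = 6980 + 1615 = 8595, so M₂ = 4.19639 × 8595 ≈ 36067.9721 billion.
ΔM = M₂ − M₁ = 36067.9721 − 44261.227 = -8193.2549 billion.

-8193 billion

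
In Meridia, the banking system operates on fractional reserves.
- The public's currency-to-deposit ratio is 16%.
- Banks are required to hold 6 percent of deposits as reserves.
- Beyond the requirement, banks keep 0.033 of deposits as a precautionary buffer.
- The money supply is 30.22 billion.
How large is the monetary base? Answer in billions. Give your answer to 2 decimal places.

The money multiplier is m = (1 + c) / (rr + e + c) = (1 + 0.16) / (0.06 + 0.033 + 0.16) ≈ 4.58498.
MB = M / m = 30.22 / 4.58498 ≈ 6.5911 billion.

6.59 billion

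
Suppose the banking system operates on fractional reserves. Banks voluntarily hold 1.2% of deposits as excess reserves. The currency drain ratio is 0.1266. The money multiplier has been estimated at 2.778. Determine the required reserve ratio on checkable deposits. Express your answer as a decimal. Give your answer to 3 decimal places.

Using m = 2.778. Since m = (1 + c)/(c + rr + e), the denominator satisfies c + rr + e = (1 + c)/m = (1 + 0.1266) / 2.778 ≈ 0.405544.
With c = 0.1266 and e = 0.012, the required reserve ratio on checkable deposits is 0.405544 − 0.1266 − 0.012 = 0.266944.

0.267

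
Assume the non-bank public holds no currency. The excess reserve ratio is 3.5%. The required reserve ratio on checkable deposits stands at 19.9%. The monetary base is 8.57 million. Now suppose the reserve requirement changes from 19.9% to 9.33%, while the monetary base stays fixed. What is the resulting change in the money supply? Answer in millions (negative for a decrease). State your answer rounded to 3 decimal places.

Initially m₁ = 1 / (0.199 + 0.035) ≈ 4.27350, so M₁ = 4.27350 × 8.57 ≈ 36.6239 million.
After the change m₂ = 1 / (0.0933 + 0.035) ≈ 7.79423, so M₂ = 7.79423 × 8.57 ≈ 66.7966 million.
ΔM = M₂ − M₁ = 66.7966 − 36.6239 = 30.1727 million.

30.173 million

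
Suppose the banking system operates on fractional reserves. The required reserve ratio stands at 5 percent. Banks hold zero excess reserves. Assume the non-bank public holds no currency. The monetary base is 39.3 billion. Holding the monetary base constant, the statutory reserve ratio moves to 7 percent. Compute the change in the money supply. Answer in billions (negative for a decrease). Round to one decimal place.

-224.6 billion

Initially m₁ = 1 / (0.05) = 20, so M₁ = 20 × 39.3 = 786 billion.
After the change m₂ = 1 / (0.07) ≈ 14.2857, so M₂ = 14.2857 × 39.3 ≈ 561.428 billion.
ΔM = M₂ − M₁ = 561.428 − 786 = -224.572 billion.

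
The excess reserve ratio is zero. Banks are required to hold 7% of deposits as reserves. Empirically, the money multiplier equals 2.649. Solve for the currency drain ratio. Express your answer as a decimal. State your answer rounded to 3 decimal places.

Using m = 2.649. From m = (1 + c)/(c + rr + e), rearranging gives 1 + c = m·(c + rr + e), so c·(1 − m) = m·(rr + e) − 1.
Hence c = [m·(rr + e) − 1]/(1 − m) = [2.649 × (0.07 + 0) − 1] / (1 − 2.649) ≈ 0.493978.

0.494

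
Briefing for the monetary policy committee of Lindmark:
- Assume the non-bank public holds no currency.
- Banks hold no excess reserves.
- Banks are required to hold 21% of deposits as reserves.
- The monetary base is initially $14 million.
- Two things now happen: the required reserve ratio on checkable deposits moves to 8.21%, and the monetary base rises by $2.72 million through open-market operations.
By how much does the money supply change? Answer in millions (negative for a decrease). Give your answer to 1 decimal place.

$137.0 million

Before: m₁ = 1 / (0.21) ≈ 4.7619, MB₁ = 14, so M₁ = 4.7619 × 14 = 66.6666 million.
After: m₂ = 1 / (0.0821) ≈ 12.1803, MB₂ = 14 + 2.72 = 16.72, so M₂ = 12.1803 × 16.72 ≈ 203.6546 million.
ΔM = M₂ − M₁ = 203.6546 − 66.6666 = 136.988 million.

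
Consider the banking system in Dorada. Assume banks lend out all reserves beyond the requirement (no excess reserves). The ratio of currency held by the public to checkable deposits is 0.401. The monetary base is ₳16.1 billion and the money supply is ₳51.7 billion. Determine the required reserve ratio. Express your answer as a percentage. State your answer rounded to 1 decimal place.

Using m = M/MB = 51.7/16.1 ≈ 3.211180. Since m = (1 + c)/(c + rr + e), the denominator satisfies c + rr + e = (1 + c)/m = (1 + 0.401) / 3.211180 ≈ 0.436288.
With c = 0.401 and e = 0, the required reserve ratio is 0.436288 − 0.401 − 0 = 0.035288.

3.5%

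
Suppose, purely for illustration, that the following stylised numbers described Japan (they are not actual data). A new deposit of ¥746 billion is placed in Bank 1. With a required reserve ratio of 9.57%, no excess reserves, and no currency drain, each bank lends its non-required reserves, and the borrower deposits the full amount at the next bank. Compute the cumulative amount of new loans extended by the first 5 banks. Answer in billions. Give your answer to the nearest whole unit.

Bank i lends (1 − rr)^i of the original deposit: Bank 1 lends 746·0.9043 = 674.6078, Bank 2 lends 746·0.9043² ≈ 610.0478, and so on.
Summing a geometric series: total = 746·[0.9043·(1 − 0.9043^5) / (1 − 0.9043)] ≈ 2786.3234 billion.

¥2786 billion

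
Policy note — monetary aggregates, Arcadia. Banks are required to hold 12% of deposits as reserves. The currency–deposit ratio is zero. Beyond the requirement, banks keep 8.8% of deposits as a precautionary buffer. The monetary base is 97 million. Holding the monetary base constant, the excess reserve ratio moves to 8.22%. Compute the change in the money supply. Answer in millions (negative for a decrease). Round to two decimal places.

13.38 million

Initially m₁ = 1 / (0.12 + 0.088) ≈ 4.80769, so M₁ = 4.80769 × 97 ≈ 466.3459 million.
After the change m₂ = 1 / (0.12 + 0.0822) ≈ 4.94560, so M₂ = 4.94560 × 97 = 479.7232 million.
ΔM = M₂ − M₁ = 479.7232 − 466.3459 = 13.3773 million.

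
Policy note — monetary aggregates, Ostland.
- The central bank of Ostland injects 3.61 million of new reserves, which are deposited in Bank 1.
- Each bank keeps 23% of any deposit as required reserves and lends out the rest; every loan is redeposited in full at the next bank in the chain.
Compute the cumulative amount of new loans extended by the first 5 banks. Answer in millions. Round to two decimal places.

Bank i lends (1 − rr)^i of the original deposit: Bank 1 lends 3.61·0.7700 = 2.7797, Bank 2 lends 3.61·0.7700² ≈ 2.1404, and so on.
Summing a geometric series: total = 3.61·[0.7700·(1 − 0.7700^5) / (1 − 0.7700)] ≈ 8.8143 million.

8.81 million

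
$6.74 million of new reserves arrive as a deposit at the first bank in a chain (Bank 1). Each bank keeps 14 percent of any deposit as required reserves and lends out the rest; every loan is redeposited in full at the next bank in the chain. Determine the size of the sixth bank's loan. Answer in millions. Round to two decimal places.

$2.73 million

Each bank lends a fraction (1 − rr) = 0.8600 of the deposit it receives, so Bank 6 receives 6.74·0.8600^5 and lends 6.74·0.8600^6 ≈ 2.7268 million.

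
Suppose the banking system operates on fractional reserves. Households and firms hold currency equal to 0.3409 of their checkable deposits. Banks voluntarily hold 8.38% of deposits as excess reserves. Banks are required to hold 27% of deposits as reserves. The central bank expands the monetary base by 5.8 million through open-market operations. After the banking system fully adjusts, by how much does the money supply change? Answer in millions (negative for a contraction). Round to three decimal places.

The money multiplier is m = (1 + c) / (rr + e + c) = (1 + 0.3409) / (0.27 + 0.0838 + 0.3409) ≈ 1.93019.
The purchase adds 5.8 million of base, so ΔM = m × ΔMB = 1.93019 × (+5.8) ≈ 11.1951 million.

11.195 million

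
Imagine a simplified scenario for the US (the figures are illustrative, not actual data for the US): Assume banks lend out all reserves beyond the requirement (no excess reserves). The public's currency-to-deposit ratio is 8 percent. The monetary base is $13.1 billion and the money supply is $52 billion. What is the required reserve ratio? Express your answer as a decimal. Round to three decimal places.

0.192

Using m = M/MB = 52/13.1 ≈ 3.969466. Since m = (1 + c)/(c + rr + e), the denominator satisfies c + rr + e = (1 + c)/m = (1 + 0.08) / 3.969466 ≈ 0.272077.
With c = 0.08 and e = 0, the required reserve ratio is 0.272077 − 0.08 − 0 = 0.192077.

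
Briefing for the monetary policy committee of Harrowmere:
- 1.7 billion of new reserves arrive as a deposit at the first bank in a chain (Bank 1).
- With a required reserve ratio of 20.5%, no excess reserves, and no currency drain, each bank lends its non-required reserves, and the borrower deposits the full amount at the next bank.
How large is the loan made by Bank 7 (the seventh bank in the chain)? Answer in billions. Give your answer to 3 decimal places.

0.341 billion

Each bank lends a fraction (1 − rr) = 0.7950 of the deposit it receives, so Bank 7 receives 1.7·0.7950^6 and lends 1.7·0.7950^7 ≈ 0.3412 billion.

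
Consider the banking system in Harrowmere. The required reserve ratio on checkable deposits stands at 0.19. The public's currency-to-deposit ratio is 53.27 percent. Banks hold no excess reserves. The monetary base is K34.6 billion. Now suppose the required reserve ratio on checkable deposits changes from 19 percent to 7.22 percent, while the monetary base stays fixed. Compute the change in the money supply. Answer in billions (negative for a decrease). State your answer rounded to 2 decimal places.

Initially m₁ = (1 + 0.5327) / (0.19 + 0.5327) ≈ 2.12080, so M₁ = 2.12080 × 34.6 ≈ 73.3797 billion.
After the change m₂ = (1 + 0.5327) / (0.0722 + 0.5327) ≈ 2.53381, so M₂ = 2.53381 × 34.6 ≈ 87.6698 billion.
ΔM = M₂ − M₁ = 87.6698 − 73.3797 = 14.2901 billion.

K14.29 billion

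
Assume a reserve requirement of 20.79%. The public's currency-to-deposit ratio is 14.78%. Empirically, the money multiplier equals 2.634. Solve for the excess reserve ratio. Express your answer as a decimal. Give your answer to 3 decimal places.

Using m = 2.634. Since m = (1 + c)/(c + rr + e), the denominator satisfies c + rr + e = (1 + c)/m = (1 + 0.1478) / 2.634 ≈ 0.435763.
With c = 0.1478 and rr = 0.2079, the excess reserve ratio is 0.435763 − 0.1478 − 0.2079 = 0.080063.

0.080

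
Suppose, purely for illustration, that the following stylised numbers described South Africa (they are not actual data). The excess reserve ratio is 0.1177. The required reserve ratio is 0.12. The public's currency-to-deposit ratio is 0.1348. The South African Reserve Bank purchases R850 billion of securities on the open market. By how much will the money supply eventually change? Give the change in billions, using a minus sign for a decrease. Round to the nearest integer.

R2589 billion

The money multiplier is m = (1 + c) / (rr + e + c) = (1 + 0.1348) / (0.12 + 0.1177 + 0.1348) ≈ 3.0464.
The purchase adds 850 billion of base, so ΔM = m × ΔMB = 3.0464 × (+850) = 2589.44 billion.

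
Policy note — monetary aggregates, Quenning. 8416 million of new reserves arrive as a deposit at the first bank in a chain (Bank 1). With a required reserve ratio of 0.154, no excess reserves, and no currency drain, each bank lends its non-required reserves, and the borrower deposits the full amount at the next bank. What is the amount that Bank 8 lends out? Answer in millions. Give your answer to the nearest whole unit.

2208 million

Each bank lends a fraction (1 − rr) = 0.8460 of the deposit it receives, so Bank 8 receives 8416·0.8460^7 and lends 8416·0.8460^8 ≈ 2208.3537 million.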